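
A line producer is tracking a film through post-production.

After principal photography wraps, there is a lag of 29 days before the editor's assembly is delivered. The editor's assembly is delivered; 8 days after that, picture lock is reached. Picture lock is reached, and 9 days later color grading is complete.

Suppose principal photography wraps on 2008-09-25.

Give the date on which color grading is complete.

Principal photography wraps: Sep 25, 2008.
The editor's assembly is delivered: Sep 25, 2008 + 29 days = Oct 24, 2008.
Picture lock is reached: Oct 24, 2008 + 8 days = Nov 1, 2008.
Color grading is complete: Nov 1, 2008 + 9 days = Nov 10, 2008.

2008-11-10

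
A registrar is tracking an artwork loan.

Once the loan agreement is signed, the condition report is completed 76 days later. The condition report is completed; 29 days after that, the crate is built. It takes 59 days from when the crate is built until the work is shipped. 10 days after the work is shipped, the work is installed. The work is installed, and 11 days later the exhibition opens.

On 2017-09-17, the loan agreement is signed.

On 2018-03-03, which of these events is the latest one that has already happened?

The work is shipped

The loan agreement is signed: Sep 17, 2017.
The condition report is completed: Sep 17, 2017 + 76 days = Dec 2, 2017.
The crate is built: Dec 2, 2017 + 29 days = Dec 31, 2017.
The work is shipped: Dec 31, 2017 + 59 days = Feb 28, 2018.
The work is installed: Feb 28, 2018 + 10 days = Mar 10, 2018.
The exhibition opens: Mar 10, 2018 + 11 days = Mar 21, 2018.
Mar 3, 2018 falls between when the work is shipped (Feb 28, 2018) and when the work is installed (Mar 10, 2018).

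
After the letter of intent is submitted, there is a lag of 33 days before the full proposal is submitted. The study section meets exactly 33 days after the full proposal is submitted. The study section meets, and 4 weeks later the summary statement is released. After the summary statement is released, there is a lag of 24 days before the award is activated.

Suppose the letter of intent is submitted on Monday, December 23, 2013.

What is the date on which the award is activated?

Sunday, April 20, 2014

The letter of intent is submitted: Dec 23, 2013.
The full proposal is submitted: Dec 23, 2013 + 33 days = Jan 25, 2014.
The study section meets: Jan 25, 2014 + 33 days = Feb 27, 2014.
The summary statement is released: Feb 27, 2014 + 4 weeks = Mar 27, 2014.
The award is activated: Mar 27, 2014 + 24 days = Apr 20, 2014.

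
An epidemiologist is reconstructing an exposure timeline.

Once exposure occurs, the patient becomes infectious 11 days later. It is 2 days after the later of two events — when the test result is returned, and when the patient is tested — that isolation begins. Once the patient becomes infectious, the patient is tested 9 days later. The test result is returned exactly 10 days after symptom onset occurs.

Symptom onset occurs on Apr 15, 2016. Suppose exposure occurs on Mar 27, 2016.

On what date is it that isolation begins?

Symptom onset occurs: Apr 15, 2016.
The test result is returned: Apr 15, 2016 + 10 days = Apr 25, 2016.
Exposure occurs: Mar 27, 2016.
The patient becomes infectious: Mar 27, 2016 + 11 days = Apr 7, 2016.
The patient is tested: Apr 7, 2016 + 9 days = Apr 16, 2016.
Both prerequisites met — the test result is returned (Apr 25, 2016), the patient is tested (Apr 16, 2016); the later is Apr 25, 2016.
Isolation begins: Apr 25, 2016 + 2 days = Apr 27, 2016.

Apr 27, 2016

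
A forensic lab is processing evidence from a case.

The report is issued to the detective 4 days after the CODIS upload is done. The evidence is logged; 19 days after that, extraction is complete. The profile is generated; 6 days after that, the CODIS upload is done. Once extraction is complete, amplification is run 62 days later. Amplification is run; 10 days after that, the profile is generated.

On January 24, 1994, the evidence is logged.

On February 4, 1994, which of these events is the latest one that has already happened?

The evidence is logged

The evidence is logged: Jan 24, 1994.
Extraction is complete: Jan 24, 1994 + 19 days = Feb 12, 1994.
Amplification is run: Feb 12, 1994 + 62 days = Apr 15, 1994.
The profile is generated: Apr 15, 1994 + 10 days = Apr 25, 1994.
The CODIS upload is done: Apr 25, 1994 + 6 days = May 1, 1994.
The report is issued to the detective: May 1, 1994 + 4 days = May 5, 1994.
Feb 4, 1994 falls between when the evidence is logged (Jan 24, 1994) and when extraction is complete (Feb 12, 1994).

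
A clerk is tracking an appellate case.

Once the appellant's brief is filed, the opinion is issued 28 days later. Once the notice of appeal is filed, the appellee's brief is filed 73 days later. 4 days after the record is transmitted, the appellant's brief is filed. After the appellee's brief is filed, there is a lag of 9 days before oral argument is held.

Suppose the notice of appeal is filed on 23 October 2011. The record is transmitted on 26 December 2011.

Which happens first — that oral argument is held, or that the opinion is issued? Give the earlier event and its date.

Oral argument is held — 13 January 2012

The notice of appeal is filed: Oct 23, 2011.
The appellee's brief is filed: Oct 23, 2011 + 73 days = Jan 4, 2012.
Oral argument is held: Jan 4, 2012 + 9 days = Jan 13, 2012.
The record is transmitted: Dec 26, 2011.
The appellant's brief is filed: Dec 26, 2011 + 4 days = Dec 30, 2011.
The opinion is issued: Dec 30, 2011 + 28 days = Jan 27, 2012.
Comparing: oral argument is held on Jan 13, 2012 vs the opinion is issued on Jan 27, 2012. Earlier: oral argument is held.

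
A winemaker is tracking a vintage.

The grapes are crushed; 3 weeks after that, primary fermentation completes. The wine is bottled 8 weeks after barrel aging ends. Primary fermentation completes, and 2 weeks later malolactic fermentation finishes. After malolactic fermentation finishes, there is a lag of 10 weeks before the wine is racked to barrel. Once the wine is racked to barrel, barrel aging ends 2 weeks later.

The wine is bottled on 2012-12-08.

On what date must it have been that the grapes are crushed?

2012-06-16

The wine is bottled: Dec 8, 2012.
Barrel aging ends: Dec 8, 2012 − 8 weeks = Oct 13, 2012.
The wine is racked to barrel: Oct 13, 2012 − 2 weeks = Sep 29, 2012.
Malolactic fermentation finishes: Sep 29, 2012 − 10 weeks = Jul 21, 2012.
Primary fermentation completes: Jul 21, 2012 − 2 weeks = Jul 7, 2012.
The grapes are crushed: Jul 7, 2012 − 3 weeks = Jun 16, 2012.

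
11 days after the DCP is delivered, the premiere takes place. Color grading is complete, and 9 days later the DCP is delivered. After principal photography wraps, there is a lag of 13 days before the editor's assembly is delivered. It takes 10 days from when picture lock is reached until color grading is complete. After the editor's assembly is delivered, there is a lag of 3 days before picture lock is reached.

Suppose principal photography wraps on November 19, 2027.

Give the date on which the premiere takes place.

January 4, 2028

Principal photography wraps: Nov 19, 2027.
The editor's assembly is delivered: Nov 19, 2027 + 13 days = Dec 2, 2027.
Picture lock is reached: Dec 2, 2027 + 3 days = Dec 5, 2027.
Color grading is complete: Dec 5, 2027 + 10 days = Dec 15, 2027.
The DCP is delivered: Dec 15, 2027 + 9 days = Dec 24, 2027.
The premiere takes place: Dec 24, 2027 + 11 days = Jan 4, 2028.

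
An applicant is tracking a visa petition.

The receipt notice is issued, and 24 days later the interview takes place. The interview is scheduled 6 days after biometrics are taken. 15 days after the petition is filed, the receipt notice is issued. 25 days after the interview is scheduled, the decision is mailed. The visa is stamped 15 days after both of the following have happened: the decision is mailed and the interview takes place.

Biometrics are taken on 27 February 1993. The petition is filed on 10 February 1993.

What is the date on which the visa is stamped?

Biometrics are taken: Feb 27, 1993.
The interview is scheduled: Feb 27, 1993 + 6 days = Mar 5, 1993.
The decision is mailed: Mar 5, 1993 + 25 days = Mar 30, 1993.
The petition is filed: Feb 10, 1993.
The receipt notice is issued: Feb 10, 1993 + 15 days = Feb 25, 1993.
The interview takes place: Feb 25, 1993 + 24 days = Mar 21, 1993.
Both prerequisites met — the decision is mailed (Mar 30, 1993), the interview takes place (Mar 21, 1993); the later is Mar 30, 1993.
The visa is stamped: Mar 30, 1993 + 15 days = Apr 14, 1993.

14 April 1993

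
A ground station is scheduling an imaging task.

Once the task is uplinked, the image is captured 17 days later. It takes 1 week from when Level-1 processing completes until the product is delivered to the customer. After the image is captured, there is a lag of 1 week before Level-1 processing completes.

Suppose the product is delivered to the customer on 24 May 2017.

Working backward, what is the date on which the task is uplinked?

The product is delivered to the customer: May 24, 2017.
Level-1 processing completes: May 24, 2017 − 1 week = May 17, 2017.
The image is captured: May 17, 2017 − 1 week = May 10, 2017.
The task is uplinked: May 10, 2017 − 17 days = Apr 23, 2017.

23 April 2017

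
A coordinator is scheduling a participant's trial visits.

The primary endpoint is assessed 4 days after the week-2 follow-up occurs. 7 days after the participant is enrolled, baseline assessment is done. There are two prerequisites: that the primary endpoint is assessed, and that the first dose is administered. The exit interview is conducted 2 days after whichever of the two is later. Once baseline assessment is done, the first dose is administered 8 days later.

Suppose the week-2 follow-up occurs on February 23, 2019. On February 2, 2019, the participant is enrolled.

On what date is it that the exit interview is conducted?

The week-2 follow-up occurs: Feb 23, 2019.
The primary endpoint is assessed: Feb 23, 2019 + 4 days = Feb 27, 2019.
The participant is enrolled: Feb 2, 2019.
Baseline assessment is done: Feb 2, 2019 + 7 days = Feb 9, 2019.
The first dose is administered: Feb 9, 2019 + 8 days = Feb 17, 2019.
Both prerequisites met — the primary endpoint is assessed (Feb 27, 2019), the first dose is administered (Feb 17, 2019); the later is Feb 27, 2019.
The exit interview is conducted: Feb 27, 2019 + 2 days = Mar 1, 2019.

March 1, 2019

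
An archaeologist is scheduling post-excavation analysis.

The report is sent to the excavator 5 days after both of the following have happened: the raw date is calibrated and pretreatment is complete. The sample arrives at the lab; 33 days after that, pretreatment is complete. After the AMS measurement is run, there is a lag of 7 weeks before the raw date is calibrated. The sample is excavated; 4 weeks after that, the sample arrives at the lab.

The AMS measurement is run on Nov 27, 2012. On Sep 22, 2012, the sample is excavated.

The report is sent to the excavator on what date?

Jan 20, 2013

The AMS measurement is run: Nov 27, 2012.
The raw date is calibrated: Nov 27, 2012 + 7 weeks = Jan 15, 2013.
The sample is excavated: Sep 22, 2012.
The sample arrives at the lab: Sep 22, 2012 + 4 weeks = Oct 20, 2012.
Pretreatment is complete: Oct 20, 2012 + 33 days = Nov 22, 2012.
Both prerequisites met — the raw date is calibrated (Jan 15, 2013), pretreatment is complete (Nov 22, 2012); the later is Jan 15, 2013.
The report is sent to the excavator: Jan 15, 2013 + 5 days = Jan 20, 2013.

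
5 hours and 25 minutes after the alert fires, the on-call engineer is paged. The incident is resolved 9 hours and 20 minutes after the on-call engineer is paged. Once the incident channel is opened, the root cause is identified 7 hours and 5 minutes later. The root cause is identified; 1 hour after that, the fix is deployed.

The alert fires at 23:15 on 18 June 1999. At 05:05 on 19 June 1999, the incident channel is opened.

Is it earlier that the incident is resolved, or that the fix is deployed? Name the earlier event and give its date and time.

The fix is deployed — 13:10 on 19 June 1999

The alert fires: 23:15 Jun 18, 1999.
The on-call engineer is paged: 23:15 Jun 18, 1999 + 5h25m = 04:40 Jun 19, 1999.
The incident is resolved: 04:40 Jun 19, 1999 + 9h20m = 14:00 Jun 19, 1999.
The incident channel is opened: 05:05 Jun 19, 1999.
The root cause is identified: 05:05 Jun 19, 1999 + 7h05m = 12:10 Jun 19, 1999.
The fix is deployed: 12:10 Jun 19, 1999 + 1h = 13:10 Jun 19, 1999.
Comparing: the incident is resolved at 14:00 Jun 19, 1999 vs the fix is deployed at 13:10 Jun 19, 1999. Earlier: the fix is deployed.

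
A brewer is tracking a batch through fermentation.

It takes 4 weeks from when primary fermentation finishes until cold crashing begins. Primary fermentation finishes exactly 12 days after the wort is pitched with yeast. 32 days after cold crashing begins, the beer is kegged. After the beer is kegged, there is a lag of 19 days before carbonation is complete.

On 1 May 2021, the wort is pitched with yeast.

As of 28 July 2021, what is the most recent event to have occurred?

The wort is pitched with yeast: May 1, 2021.
Primary fermentation finishes: May 1, 2021 + 12 days = May 13, 2021.
Cold crashing begins: May 13, 2021 + 4 weeks = Jun 10, 2021.
The beer is kegged: Jun 10, 2021 + 32 days = Jul 12, 2021.
Carbonation is complete: Jul 12, 2021 + 19 days = Jul 31, 2021.
Jul 28, 2021 falls between when the beer is kegged (Jul 12, 2021) and when carbonation is complete (Jul 31, 2021).

The beer is kegged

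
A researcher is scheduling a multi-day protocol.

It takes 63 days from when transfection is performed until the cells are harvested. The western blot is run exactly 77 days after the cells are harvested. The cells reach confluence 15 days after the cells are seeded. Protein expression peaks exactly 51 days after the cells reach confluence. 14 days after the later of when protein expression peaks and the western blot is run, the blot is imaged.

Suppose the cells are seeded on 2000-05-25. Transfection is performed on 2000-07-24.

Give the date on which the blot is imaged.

The cells are seeded: May 25, 2000.
The cells reach confluence: May 25, 2000 + 15 days = Jun 9, 2000.
Protein expression peaks: Jun 9, 2000 + 51 days = Jul 30, 2000.
Transfection is performed: Jul 24, 2000.
The cells are harvested: Jul 24, 2000 + 63 days = Sep 25, 2000.
The western blot is run: Sep 25, 2000 + 77 days = Dec 11, 2000.
Both prerequisites met — protein expression peaks (Jul 30, 2000), the western blot is run (Dec 11, 2000); the later is Dec 11, 2000.
The blot is imaged: Dec 11, 2000 + 14 days = Dec 25, 2000.

2000-12-25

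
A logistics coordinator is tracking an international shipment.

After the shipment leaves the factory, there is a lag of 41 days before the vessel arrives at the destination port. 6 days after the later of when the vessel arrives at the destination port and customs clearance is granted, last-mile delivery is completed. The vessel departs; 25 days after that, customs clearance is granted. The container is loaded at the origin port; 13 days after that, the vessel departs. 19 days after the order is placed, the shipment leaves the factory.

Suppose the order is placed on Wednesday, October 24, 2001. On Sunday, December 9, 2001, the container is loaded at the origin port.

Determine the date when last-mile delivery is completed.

The order is placed: Oct 24, 2001.
The shipment leaves the factory: Oct 24, 2001 + 19 days = Nov 12, 2001.
The vessel arrives at the destination port: Nov 12, 2001 + 41 days = Dec 23, 2001.
The container is loaded at the origin port: Dec 9, 2001.
The vessel departs: Dec 9, 2001 + 13 days = Dec 22, 2001.
Customs clearance is granted: Dec 22, 2001 + 25 days = Jan 16, 2002.
Both prerequisites met — the vessel arrives at the destination port (Dec 23, 2001), customs clearance is granted (Jan 16, 2002); the later is Jan 16, 2002.
Last-mile delivery is completed: Jan 16, 2002 + 6 days = Jan 22, 2002.

Tuesday, January 22, 2002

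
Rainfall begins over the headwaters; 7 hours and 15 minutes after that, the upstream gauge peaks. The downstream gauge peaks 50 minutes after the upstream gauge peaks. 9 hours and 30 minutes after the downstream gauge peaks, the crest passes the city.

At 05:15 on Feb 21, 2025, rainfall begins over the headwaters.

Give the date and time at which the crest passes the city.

22:50 on Feb 21, 2025

Rainfall begins over the headwaters: 05:15 Feb 21, 2025.
The upstream gauge peaks: 05:15 Feb 21, 2025 + 7h15m = 12:30 Feb 21, 2025.
The downstream gauge peaks: 12:30 Feb 21, 2025 + 50m = 13:20 Feb 21, 2025.
The crest passes the city: 13:20 Feb 21, 2025 + 9h30m = 22:50 Feb 21, 2025.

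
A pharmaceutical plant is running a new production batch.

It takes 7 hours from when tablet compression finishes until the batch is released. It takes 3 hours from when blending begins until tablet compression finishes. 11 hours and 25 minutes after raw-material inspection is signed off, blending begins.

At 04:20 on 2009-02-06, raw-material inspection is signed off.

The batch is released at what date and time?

01:45 on 2009-02-07

Raw-material inspection is signed off: 04:20 Feb 6, 2009.
Blending begins: 04:20 Feb 6, 2009 + 11h25m = 15:45 Feb 6, 2009.
Tablet compression finishes: 15:45 Feb 6, 2009 + 3h = 18:45 Feb 6, 2009.
The batch is released: 18:45 Feb 6, 2009 + 7h = 01:45 Feb 7, 2009.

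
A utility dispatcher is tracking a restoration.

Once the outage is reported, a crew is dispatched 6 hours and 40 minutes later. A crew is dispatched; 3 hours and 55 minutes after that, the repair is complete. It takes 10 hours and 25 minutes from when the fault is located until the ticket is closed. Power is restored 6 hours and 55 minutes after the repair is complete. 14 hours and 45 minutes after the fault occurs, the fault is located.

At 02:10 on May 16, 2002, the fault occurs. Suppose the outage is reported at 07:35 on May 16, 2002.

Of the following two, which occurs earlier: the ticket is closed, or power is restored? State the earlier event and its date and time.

Power is restored — 01:05 on May 17, 2002

The fault occurs: 02:10 May 16, 2002.
The fault is located: 02:10 May 16, 2002 + 14h45m = 16:55 May 16, 2002.
The ticket is closed: 16:55 May 16, 2002 + 10h25m = 03:20 May 17, 2002.
The outage is reported: 07:35 May 16, 2002.
A crew is dispatched: 07:35 May 16, 2002 + 6h40m = 14:15 May 16, 2002.
The repair is complete: 14:15 May 16, 2002 + 3h55m = 18:10 May 16, 2002.
Power is restored: 18:10 May 16, 2002 + 6h55m = 01:05 May 17, 2002.
Comparing: the ticket is closed at 03:20 May 17, 2002 vs power is restored at 01:05 May 17, 2002. Earlier: power is restored.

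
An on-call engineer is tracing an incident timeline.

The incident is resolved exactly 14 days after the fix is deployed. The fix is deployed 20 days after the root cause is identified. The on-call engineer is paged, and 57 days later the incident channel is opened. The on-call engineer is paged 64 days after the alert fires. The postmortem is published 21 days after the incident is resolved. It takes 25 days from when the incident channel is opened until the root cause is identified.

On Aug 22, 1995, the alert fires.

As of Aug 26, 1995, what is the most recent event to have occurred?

The alert fires

The alert fires: Aug 22, 1995.
The on-call engineer is paged: Aug 22, 1995 + 64 days = Oct 25, 1995.
The incident channel is opened: Oct 25, 1995 + 57 days = Dec 21, 1995.
The root cause is identified: Dec 21, 1995 + 25 days = Jan 15, 1996.
The fix is deployed: Jan 15, 1996 + 20 days = Feb 4, 1996.
The incident is resolved: Feb 4, 1996 + 14 days = Feb 18, 1996.
The postmortem is published: Feb 18, 1996 + 21 days = Mar 10, 1996.
Aug 26, 1995 falls between when the alert fires (Aug 22, 1995) and when the on-call engineer is paged (Oct 25, 1995).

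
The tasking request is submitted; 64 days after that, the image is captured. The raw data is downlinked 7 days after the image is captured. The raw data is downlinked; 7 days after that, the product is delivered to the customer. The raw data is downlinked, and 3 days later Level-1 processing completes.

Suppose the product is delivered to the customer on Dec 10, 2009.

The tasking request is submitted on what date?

Sep 23, 2009

The product is delivered to the customer: Dec 10, 2009.
The raw data is downlinked: Dec 10, 2009 − 7 days = Dec 3, 2009.
The image is captured: Dec 3, 2009 − 7 days = Nov 26, 2009.
The tasking request is submitted: Nov 26, 2009 − 64 days = Sep 23, 2009.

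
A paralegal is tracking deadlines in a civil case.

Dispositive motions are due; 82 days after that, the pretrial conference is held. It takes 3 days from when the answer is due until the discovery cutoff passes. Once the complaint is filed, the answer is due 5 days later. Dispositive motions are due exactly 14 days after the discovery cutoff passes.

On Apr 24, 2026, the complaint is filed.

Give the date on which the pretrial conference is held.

Aug 6, 2026

The complaint is filed: Apr 24, 2026.
The answer is due: Apr 24, 2026 + 5 days = Apr 29, 2026.
The discovery cutoff passes: Apr 29, 2026 + 3 days = May 2, 2026.
Dispositive motions are due: May 2, 2026 + 14 days = May 16, 2026.
The pretrial conference is held: May 16, 2026 + 82 days = Aug 6, 2026.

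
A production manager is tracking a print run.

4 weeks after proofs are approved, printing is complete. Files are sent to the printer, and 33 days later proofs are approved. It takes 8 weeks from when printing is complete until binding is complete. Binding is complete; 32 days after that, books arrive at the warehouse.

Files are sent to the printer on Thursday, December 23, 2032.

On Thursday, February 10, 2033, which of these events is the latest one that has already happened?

Files are sent to the printer: Dec 23, 2032.
Proofs are approved: Dec 23, 2032 + 33 days = Jan 25, 2033.
Printing is complete: Jan 25, 2033 + 4 weeks = Feb 22, 2033.
Binding is complete: Feb 22, 2033 + 8 weeks = Apr 19, 2033.
Books arrive at the warehouse: Apr 19, 2033 + 32 days = May 21, 2033.
Feb 10, 2033 falls between when proofs are approved (Jan 25, 2033) and when printing is complete (Feb 22, 2033).

Proofs are approved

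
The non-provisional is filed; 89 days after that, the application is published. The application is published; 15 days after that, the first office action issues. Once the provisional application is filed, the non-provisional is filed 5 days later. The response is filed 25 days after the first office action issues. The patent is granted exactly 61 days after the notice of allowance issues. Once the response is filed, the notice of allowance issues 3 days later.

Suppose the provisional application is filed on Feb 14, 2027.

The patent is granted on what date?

Aug 31, 2027

The provisional application is filed: Feb 14, 2027.
The non-provisional is filed: Feb 14, 2027 + 5 days = Feb 19, 2027.
The application is published: Feb 19, 2027 + 89 days = May 19, 2027.
The first office action issues: May 19, 2027 + 15 days = Jun 3, 2027.
The response is filed: Jun 3, 2027 + 25 days = Jun 28, 2027.
The notice of allowance issues: Jun 28, 2027 + 3 days = Jul 1, 2027.
The patent is granted: Jul 1, 2027 + 61 days = Aug 31, 2027.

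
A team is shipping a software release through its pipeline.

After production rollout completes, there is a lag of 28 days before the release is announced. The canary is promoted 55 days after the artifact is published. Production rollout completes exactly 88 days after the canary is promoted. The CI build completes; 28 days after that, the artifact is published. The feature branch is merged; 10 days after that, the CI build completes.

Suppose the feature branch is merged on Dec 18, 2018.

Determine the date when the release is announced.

Jul 15, 2019

The feature branch is merged: Dec 18, 2018.
The CI build completes: Dec 18, 2018 + 10 days = Dec 28, 2018.
The artifact is published: Dec 28, 2018 + 28 days = Jan 25, 2019.
The canary is promoted: Jan 25, 2019 + 55 days = Mar 21, 2019.
Production rollout completes: Mar 21, 2019 + 88 days = Jun 17, 2019.
The release is announced: Jun 17, 2019 + 28 days = Jul 15, 2019.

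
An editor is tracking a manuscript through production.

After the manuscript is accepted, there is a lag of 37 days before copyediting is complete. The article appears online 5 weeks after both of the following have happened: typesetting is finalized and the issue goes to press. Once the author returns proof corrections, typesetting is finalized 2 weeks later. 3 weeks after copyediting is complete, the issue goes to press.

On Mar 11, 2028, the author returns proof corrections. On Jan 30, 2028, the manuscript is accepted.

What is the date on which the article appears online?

The author returns proof corrections: Mar 11, 2028.
Typesetting is finalized: Mar 11, 2028 + 2 weeks = Mar 25, 2028.
The manuscript is accepted: Jan 30, 2028.
Copyediting is complete: Jan 30, 2028 + 37 days = Mar 7, 2028.
The issue goes to press: Mar 7, 2028 + 3 weeks = Mar 28, 2028.
Both prerequisites met — typesetting is finalized (Mar 25, 2028), the issue goes to press (Mar 28, 2028); the later is Mar 28, 2028.
The article appears online: Mar 28, 2028 + 5 weeks = May 2, 2028.

May 2, 2028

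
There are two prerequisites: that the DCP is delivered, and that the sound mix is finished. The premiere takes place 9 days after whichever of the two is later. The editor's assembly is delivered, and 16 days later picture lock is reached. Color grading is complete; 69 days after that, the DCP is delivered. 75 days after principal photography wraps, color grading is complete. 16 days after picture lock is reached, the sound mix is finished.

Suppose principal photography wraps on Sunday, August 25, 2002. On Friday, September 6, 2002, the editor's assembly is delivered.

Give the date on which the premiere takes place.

Saturday, January 25, 2003

Principal photography wraps: Aug 25, 2002.
Color grading is complete: Aug 25, 2002 + 75 days = Nov 8, 2002.
The DCP is delivered: Nov 8, 2002 + 69 days = Jan 16, 2003.
The editor's assembly is delivered: Sep 6, 2002.
Picture lock is reached: Sep 6, 2002 + 16 days = Sep 22, 2002.
The sound mix is finished: Sep 22, 2002 + 16 days = Oct 8, 2002.
Both prerequisites met — the DCP is delivered (Jan 16, 2003), the sound mix is finished (Oct 8, 2002); the later is Jan 16, 2003.
The premiere takes place: Jan 16, 2003 + 9 days = Jan 25, 2003.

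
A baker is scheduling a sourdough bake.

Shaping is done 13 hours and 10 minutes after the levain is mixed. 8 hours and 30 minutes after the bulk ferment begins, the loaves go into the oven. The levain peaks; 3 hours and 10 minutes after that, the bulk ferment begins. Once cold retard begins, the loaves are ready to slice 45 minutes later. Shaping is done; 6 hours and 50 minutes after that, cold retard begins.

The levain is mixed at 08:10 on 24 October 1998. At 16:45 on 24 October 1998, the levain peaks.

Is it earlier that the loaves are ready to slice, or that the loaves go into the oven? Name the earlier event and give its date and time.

The levain is mixed: 08:10 Oct 24, 1998.
Shaping is done: 08:10 Oct 24, 1998 + 13h10m = 21:20 Oct 24, 1998.
Cold retard begins: 21:20 Oct 24, 1998 + 6h50m = 04:10 Oct 25, 1998.
The loaves are ready to slice: 04:10 Oct 25, 1998 + 45m = 04:55 Oct 25, 1998.
The levain peaks: 16:45 Oct 24, 1998.
The bulk ferment begins: 16:45 Oct 24, 1998 + 3h10m = 19:55 Oct 24, 1998.
The loaves go into the oven: 19:55 Oct 24, 1998 + 8h30m = 04:25 Oct 25, 1998.
Comparing: the loaves are ready to slice at 04:55 Oct 25, 1998 vs the loaves go into the oven at 04:25 Oct 25, 1998. Earlier: the loaves go into the oven.

The loaves go into the oven — 04:25 on 25 October 1998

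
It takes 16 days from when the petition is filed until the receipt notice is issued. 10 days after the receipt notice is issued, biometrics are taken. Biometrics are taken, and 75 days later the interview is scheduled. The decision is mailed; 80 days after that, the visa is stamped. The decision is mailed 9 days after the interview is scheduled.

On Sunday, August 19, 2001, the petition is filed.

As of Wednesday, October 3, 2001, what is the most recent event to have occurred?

Biometrics are taken

The petition is filed: Aug 19, 2001.
The receipt notice is issued: Aug 19, 2001 + 16 days = Sep 4, 2001.
Biometrics are taken: Sep 4, 2001 + 10 days = Sep 14, 2001.
The interview is scheduled: Sep 14, 2001 + 75 days = Nov 28, 2001.
The decision is mailed: Nov 28, 2001 + 9 days = Dec 7, 2001.
The visa is stamped: Dec 7, 2001 + 80 days = Feb 25, 2002.
Oct 3, 2001 falls between when biometrics are taken (Sep 14, 2001) and when the interview is scheduled (Nov 28, 2001).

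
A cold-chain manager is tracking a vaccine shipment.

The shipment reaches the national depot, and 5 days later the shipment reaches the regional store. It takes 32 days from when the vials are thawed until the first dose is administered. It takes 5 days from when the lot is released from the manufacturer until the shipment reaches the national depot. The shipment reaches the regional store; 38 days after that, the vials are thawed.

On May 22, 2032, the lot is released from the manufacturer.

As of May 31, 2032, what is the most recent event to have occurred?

The lot is released from the manufacturer: May 22, 2032.
The shipment reaches the national depot: May 22, 2032 + 5 days = May 27, 2032.
The shipment reaches the regional store: May 27, 2032 + 5 days = Jun 1, 2032.
The vials are thawed: Jun 1, 2032 + 38 days = Jul 9, 2032.
The first dose is administered: Jul 9, 2032 + 32 days = Aug 10, 2032.
May 31, 2032 falls between when the shipment reaches the national depot (May 27, 2032) and when the shipment reaches the regional store (Jun 1, 2032).

The shipment reaches the national depot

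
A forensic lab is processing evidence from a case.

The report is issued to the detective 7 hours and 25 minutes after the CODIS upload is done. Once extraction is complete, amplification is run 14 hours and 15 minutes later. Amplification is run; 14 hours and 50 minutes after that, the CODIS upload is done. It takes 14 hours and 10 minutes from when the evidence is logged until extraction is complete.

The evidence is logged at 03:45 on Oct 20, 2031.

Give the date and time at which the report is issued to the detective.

The evidence is logged: 03:45 Oct 20, 2031.
Extraction is complete: 03:45 Oct 20, 2031 + 14h10m = 17:55 Oct 20, 2031.
Amplification is run: 17:55 Oct 20, 2031 + 14h15m = 08:10 Oct 21, 2031.
The CODIS upload is done: 08:10 Oct 21, 2031 + 14h50m = 23:00 Oct 21, 2031.
The report is issued to the detective: 23:00 Oct 21, 2031 + 7h25m = 06:25 Oct 22, 2031.

06:25 on Oct 22, 2031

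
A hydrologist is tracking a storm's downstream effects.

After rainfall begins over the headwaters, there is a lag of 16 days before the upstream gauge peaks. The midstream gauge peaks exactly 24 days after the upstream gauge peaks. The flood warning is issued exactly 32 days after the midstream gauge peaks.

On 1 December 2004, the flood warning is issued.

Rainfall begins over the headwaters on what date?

The flood warning is issued: Dec 1, 2004.
The midstream gauge peaks: Dec 1, 2004 − 32 days = Oct 30, 2004.
The upstream gauge peaks: Oct 30, 2004 − 24 days = Oct 6, 2004.
Rainfall begins over the headwaters: Oct 6, 2004 − 16 days = Sep 20, 2004.

20 September 2004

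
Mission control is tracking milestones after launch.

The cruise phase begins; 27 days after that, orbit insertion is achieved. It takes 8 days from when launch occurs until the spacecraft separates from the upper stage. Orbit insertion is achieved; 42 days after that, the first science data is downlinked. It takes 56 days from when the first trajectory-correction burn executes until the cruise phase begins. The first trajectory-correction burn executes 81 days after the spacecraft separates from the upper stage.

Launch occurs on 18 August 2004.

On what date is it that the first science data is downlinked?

Launch occurs: Aug 18, 2004.
The spacecraft separates from the upper stage: Aug 18, 2004 + 8 days = Aug 26, 2004.
The first trajectory-correction burn executes: Aug 26, 2004 + 81 days = Nov 15, 2004.
The cruise phase begins: Nov 15, 2004 + 56 days = Jan 10, 2005.
Orbit insertion is achieved: Jan 10, 2005 + 27 days = Feb 6, 2005.
The first science data is downlinked: Feb 6, 2005 + 42 days = Mar 20, 2005.

20 March 2005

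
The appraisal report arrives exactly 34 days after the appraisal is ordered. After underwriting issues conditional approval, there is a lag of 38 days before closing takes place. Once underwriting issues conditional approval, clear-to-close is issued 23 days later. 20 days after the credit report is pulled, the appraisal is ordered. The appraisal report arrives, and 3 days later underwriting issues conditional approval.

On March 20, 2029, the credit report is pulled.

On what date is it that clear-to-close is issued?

The credit report is pulled: Mar 20, 2029.
The appraisal is ordered: Mar 20, 2029 + 20 days = Apr 9, 2029.
The appraisal report arrives: Apr 9, 2029 + 34 days = May 13, 2029.
Underwriting issues conditional approval: May 13, 2029 + 3 days = May 16, 2029.
Clear-to-close is issued: May 16, 2029 + 23 days = Jun 8, 2029.

June 8, 2029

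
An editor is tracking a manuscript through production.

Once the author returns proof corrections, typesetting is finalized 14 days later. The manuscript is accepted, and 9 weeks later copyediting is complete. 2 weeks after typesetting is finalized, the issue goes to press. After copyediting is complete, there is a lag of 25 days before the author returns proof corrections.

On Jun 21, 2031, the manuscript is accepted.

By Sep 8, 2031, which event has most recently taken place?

The manuscript is accepted: Jun 21, 2031.
Copyediting is complete: Jun 21, 2031 + 9 weeks = Aug 23, 2031.
The author returns proof corrections: Aug 23, 2031 + 25 days = Sep 17, 2031.
Typesetting is finalized: Sep 17, 2031 + 14 days = Oct 1, 2031.
The issue goes to press: Oct 1, 2031 + 2 weeks = Oct 15, 2031.
Sep 8, 2031 falls between when copyediting is complete (Aug 23, 2031) and when the author returns proof corrections (Sep 17, 2031).

Copyediting is complete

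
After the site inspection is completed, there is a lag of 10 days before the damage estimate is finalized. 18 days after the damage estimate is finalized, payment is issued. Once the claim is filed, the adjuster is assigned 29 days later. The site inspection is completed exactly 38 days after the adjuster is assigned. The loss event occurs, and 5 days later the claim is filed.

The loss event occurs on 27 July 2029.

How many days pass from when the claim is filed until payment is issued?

95 days

Causal path: the claim is filed → the adjuster is assigned → the site inspection is completed → the damage estimate is finalized → payment is issued.
Total delay along the path: 29 + 38 + 10 + 18 = 95 days.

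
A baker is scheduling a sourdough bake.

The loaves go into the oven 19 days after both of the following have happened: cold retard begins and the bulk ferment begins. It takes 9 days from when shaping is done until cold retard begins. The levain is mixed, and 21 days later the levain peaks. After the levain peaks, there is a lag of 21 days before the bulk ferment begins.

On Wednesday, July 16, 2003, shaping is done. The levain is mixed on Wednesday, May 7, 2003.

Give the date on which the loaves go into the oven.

Wednesday, August 13, 2003

Shaping is done: Jul 16, 2003.
Cold retard begins: Jul 16, 2003 + 9 days = Jul 25, 2003.
The levain is mixed: May 7, 2003.
The levain peaks: May 7, 2003 + 21 days = May 28, 2003.
The bulk ferment begins: May 28, 2003 + 21 days = Jun 18, 2003.
Both prerequisites met — cold retard begins (Jul 25, 2003), the bulk ferment begins (Jun 18, 2003); the later is Jul 25, 2003.
The loaves go into the oven: Jul 25, 2003 + 19 days = Aug 13, 2003.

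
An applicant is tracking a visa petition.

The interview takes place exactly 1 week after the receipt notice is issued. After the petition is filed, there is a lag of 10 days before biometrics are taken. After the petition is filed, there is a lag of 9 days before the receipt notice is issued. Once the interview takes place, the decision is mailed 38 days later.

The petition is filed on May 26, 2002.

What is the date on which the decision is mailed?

The petition is filed: May 26, 2002.
The receipt notice is issued: May 26, 2002 + 9 days = Jun 4, 2002.
The interview takes place: Jun 4, 2002 + 1 week = Jun 11, 2002.
The decision is mailed: Jun 11, 2002 + 38 days = Jul 19, 2002.

July 19, 2002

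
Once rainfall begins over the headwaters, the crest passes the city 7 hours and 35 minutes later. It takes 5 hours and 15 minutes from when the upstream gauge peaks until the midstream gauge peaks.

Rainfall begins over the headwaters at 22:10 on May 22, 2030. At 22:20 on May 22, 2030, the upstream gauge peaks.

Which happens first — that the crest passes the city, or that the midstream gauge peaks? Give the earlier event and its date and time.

Rainfall begins over the headwaters: 22:10 May 22, 2030.
The crest passes the city: 22:10 May 22, 2030 + 7h35m = 05:45 May 23, 2030.
The upstream gauge peaks: 22:20 May 22, 2030.
The midstream gauge peaks: 22:20 May 22, 2030 + 5h15m = 03:35 May 23, 2030.
Comparing: the crest passes the city at 05:45 May 23, 2030 vs the midstream gauge peaks at 03:35 May 23, 2030. Earlier: the midstream gauge peaks.

The midstream gauge peaks — 03:35 on May 23, 2030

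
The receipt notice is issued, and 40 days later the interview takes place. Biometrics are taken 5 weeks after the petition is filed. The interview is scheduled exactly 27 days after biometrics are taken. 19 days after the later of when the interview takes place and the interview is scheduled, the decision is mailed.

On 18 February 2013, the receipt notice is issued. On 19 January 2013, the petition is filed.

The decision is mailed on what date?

18 April 2013

The receipt notice is issued: Feb 18, 2013.
The interview takes place: Feb 18, 2013 + 40 days = Mar 30, 2013.
The petition is filed: Jan 19, 2013.
Biometrics are taken: Jan 19, 2013 + 5 weeks = Feb 23, 2013.
The interview is scheduled: Feb 23, 2013 + 27 days = Mar 22, 2013.
Both prerequisites met — the interview takes place (Mar 30, 2013), the interview is scheduled (Mar 22, 2013); the later is Mar 30, 2013.
The decision is mailed: Mar 30, 2013 + 19 days = Apr 18, 2013.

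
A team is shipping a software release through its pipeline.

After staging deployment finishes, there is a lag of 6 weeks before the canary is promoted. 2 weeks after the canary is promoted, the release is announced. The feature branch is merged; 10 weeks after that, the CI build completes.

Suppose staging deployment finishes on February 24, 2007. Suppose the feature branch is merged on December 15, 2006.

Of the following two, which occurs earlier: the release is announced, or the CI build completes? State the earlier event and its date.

The CI build completes — February 23, 2007

Staging deployment finishes: Feb 24, 2007.
The canary is promoted: Feb 24, 2007 + 6 weeks = Apr 7, 2007.
The release is announced: Apr 7, 2007 + 2 weeks = Apr 21, 2007.
The feature branch is merged: Dec 15, 2006.
The CI build completes: Dec 15, 2006 + 10 weeks = Feb 23, 2007.
Comparing: the release is announced on Apr 21, 2007 vs the CI build completes on Feb 23, 2007. Earlier: the CI build completes.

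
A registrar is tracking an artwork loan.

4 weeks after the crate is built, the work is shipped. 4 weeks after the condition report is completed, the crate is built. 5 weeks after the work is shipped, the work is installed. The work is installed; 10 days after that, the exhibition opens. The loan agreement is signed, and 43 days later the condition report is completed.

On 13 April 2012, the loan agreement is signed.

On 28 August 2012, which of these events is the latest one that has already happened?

The work is installed

The loan agreement is signed: Apr 13, 2012.
The condition report is completed: Apr 13, 2012 + 43 days = May 26, 2012.
The crate is built: May 26, 2012 + 4 weeks = Jun 23, 2012.
The work is shipped: Jun 23, 2012 + 4 weeks = Jul 21, 2012.
The work is installed: Jul 21, 2012 + 5 weeks = Aug 25, 2012.
The exhibition opens: Aug 25, 2012 + 10 days = Sep 4, 2012.
Aug 28, 2012 falls between when the work is installed (Aug 25, 2012) and when the exhibition opens (Sep 4, 2012).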